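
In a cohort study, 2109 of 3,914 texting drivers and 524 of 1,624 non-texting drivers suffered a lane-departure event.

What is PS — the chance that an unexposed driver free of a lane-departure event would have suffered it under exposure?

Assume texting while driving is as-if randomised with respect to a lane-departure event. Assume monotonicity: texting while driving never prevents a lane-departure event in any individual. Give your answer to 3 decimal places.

PS ≈ 0.319

p₁ = P(outcome | exposed) = 2109/3914 = 0.53883
p₀ = P(outcome | unexposed) = 524/1624 = 0.32266
Under exogeneity and monotonicity, PS = (p₁ − p₀) / (1 − p₀).
PS = (0.53883 − 0.32266) / (1 − 0.32266) = 0.21617 / 0.67734 ≈ 0.3192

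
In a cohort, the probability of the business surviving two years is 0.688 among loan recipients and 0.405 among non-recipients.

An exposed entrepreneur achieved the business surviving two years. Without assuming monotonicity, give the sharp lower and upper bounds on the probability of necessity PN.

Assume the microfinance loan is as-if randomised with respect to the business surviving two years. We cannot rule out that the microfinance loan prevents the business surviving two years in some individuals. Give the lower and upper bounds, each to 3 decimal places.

Let p₁ = 0.688, p₀ = 0.405.
Under exogeneity alone the bounds on PN are max{0,(p₁−p₀)/p₁} ≤ PN ≤ min{1,(1−p₀)/p₁}.
  lower = (p₁ − p₀)/p₁ = 0.283 / 0.688 ≈ 0.4113
  upper = min{1, (1 − p₀)/p₁} = 0.595 / 0.688 ≈ 0.8648

0.411 ≤ PN ≤ 0.865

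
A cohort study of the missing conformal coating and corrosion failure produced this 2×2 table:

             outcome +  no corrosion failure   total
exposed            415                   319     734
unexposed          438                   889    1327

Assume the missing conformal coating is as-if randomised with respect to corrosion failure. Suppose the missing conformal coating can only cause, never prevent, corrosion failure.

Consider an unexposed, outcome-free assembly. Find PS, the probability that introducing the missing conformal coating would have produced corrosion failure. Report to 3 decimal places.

p₁ = P(outcome | exposed) = 415/734 = 0.5654
p₀ = P(outcome | unexposed) = 438/1327 = 0.33007
Under exogeneity and monotonicity, PS = (p₁ − p₀) / (1 − p₀).
PS = (0.5654 − 0.33007) / (1 − 0.33007) = 0.23533 / 0.66993 ≈ 0.3513

PS ≈ 0.351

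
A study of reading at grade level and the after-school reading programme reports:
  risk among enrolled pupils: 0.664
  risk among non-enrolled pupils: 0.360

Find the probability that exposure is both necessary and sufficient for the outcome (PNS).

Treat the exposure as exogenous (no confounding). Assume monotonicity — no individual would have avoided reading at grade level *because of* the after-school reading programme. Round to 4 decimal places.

PNS ≈ 0.3040

Let p₁ = 0.664, p₀ = 0.36.
Under exogeneity and monotonicity, PNS = p₁ − p₀.
PNS = 0.664 − 0.36 = 0.304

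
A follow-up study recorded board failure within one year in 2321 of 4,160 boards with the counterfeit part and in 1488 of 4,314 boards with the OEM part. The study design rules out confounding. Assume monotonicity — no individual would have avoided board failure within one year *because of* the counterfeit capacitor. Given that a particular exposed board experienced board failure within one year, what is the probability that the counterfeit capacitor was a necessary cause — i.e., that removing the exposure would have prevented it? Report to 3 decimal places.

p₁ = P(outcome | exposed) = 2321/4160 = 0.55793
p₀ = P(outcome | unexposed) = 1488/4314 = 0.34492
Under exogeneity and monotonicity, PN = (p₁ − p₀) / p₁.
PN = (0.55793 − 0.34492) / 0.55793 = 0.21301 / 0.55793 ≈ 0.3818

PN ≈ 0.382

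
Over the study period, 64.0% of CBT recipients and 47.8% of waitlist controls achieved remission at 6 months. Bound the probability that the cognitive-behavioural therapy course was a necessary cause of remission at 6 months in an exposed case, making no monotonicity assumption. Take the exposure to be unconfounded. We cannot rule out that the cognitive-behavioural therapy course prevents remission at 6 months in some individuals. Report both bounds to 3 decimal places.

p₁ = 0.64, p₀ = 0.478.
Under exogeneity alone the bounds on PN are max{0,(p₁−p₀)/p₁} ≤ PN ≤ min{1,(1−p₀)/p₁}.
  lower = (p₁ − p₀)/p₁ = 0.162 / 0.64 ≈ 0.2531
  upper = min{1, (1 − p₀)/p₁} = 0.522 / 0.64 ≈ 0.8156

0.253 ≤ PN ≤ 0.816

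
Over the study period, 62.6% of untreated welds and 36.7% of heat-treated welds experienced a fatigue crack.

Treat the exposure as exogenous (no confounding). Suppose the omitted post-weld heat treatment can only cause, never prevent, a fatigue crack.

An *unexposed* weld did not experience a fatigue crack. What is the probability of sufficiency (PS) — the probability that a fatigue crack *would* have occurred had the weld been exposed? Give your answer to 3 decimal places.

p₁ = 0.626, p₀ = 0.367.
Under exogeneity and monotonicity, PS = (p₁ − p₀) / (1 − p₀).
PS = (0.626 − 0.367) / (1 − 0.367) = 0.259 / 0.633 ≈ 0.4092

PS ≈ 0.409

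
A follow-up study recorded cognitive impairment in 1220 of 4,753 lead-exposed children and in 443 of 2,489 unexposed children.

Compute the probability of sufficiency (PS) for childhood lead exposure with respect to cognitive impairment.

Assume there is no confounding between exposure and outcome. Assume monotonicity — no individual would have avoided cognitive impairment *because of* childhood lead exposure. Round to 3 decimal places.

p₁ = P(outcome | exposed) = 1220/4753 = 0.25668
p₀ = P(outcome | unexposed) = 443/2489 = 0.17798
Under exogeneity and monotonicity, PS = (p₁ − p₀) / (1 − p₀).
PS = (0.25668 − 0.17798) / (1 − 0.17798) = 0.078697 / 0.82202 ≈ 0.0957

PS ≈ 0.096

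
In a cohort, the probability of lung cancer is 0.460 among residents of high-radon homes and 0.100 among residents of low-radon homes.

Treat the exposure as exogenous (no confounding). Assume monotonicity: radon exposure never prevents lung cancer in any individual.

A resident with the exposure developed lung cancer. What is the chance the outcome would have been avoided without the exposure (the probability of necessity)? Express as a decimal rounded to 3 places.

Let p₁ = 0.46, p₀ = 0.1.
Under exogeneity and monotonicity, PN = (p₁ − p₀) / p₁.
PN = (0.46 − 0.1) / 0.46 = 0.36 / 0.46 ≈ 0.7826

PN ≈ 0.783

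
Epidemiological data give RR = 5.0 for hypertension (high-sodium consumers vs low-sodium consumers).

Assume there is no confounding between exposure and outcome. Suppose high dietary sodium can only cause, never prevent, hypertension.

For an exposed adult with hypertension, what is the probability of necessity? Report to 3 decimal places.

PN ≈ 0.800

Under exogeneity and monotonicity, PN = (RR − 1) / RR = 1 − 1/RR.
PN = (5.0 − 1) / 5.0 = 4 / 5.0 ≈ 0.8000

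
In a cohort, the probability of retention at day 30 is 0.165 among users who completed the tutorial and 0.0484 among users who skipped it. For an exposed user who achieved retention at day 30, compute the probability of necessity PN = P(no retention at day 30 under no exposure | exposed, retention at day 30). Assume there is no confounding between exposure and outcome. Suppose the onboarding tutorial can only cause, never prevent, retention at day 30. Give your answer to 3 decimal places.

Let p₁ = 0.165, p₀ = 0.0484.
Under exogeneity and monotonicity, PN = (p₁ − p₀) / p₁.
PN = (0.165 − 0.0484) / 0.165 = 0.1166 / 0.165 ≈ 0.7067

PN ≈ 0.707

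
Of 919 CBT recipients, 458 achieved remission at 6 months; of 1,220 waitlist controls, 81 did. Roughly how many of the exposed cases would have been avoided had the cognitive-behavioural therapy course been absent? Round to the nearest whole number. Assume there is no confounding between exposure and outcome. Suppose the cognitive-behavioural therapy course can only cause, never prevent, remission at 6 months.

about 397 cases

p₁ = P(outcome | exposed) = 458/919 = 0.49837
p₀ = P(outcome | unexposed) = 81/1220 = 0.066393
PN = (p₁ − p₀)/p₁ = (0.49837 − 0.066393) / 0.49837 ≈ 0.86678.
Attributable cases ≈ PN × (exposed cases) = 0.86678 × 458 ≈ 396.98.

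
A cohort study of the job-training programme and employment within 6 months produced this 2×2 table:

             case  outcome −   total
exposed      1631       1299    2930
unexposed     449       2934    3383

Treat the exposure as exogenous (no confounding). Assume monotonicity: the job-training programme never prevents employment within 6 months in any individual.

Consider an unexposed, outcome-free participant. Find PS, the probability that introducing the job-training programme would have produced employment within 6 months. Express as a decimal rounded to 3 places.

p₁ = P(outcome | exposed) = 1631/2930 = 0.55666
p₀ = P(outcome | unexposed) = 449/3383 = 0.13272
Under exogeneity and monotonicity, PS = (p₁ − p₀)/(1 − p₀).
PS = (0.55666 − 0.13272) / 0.86728 ≈ 0.4888

PS ≈ 0.489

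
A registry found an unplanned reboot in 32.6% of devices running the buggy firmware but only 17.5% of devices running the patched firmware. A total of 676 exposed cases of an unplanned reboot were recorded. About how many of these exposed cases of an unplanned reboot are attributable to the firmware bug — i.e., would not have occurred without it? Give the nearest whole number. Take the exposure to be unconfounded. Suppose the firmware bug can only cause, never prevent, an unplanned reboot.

about 313 cases

p₁ = 0.326, p₀ = 0.175.
PN = (p₁ − p₀)/p₁ = (0.326 − 0.175) / 0.326 ≈ 0.46319.
Attributable cases ≈ PN × (exposed cases) = 0.46319 × 676 ≈ 313.12.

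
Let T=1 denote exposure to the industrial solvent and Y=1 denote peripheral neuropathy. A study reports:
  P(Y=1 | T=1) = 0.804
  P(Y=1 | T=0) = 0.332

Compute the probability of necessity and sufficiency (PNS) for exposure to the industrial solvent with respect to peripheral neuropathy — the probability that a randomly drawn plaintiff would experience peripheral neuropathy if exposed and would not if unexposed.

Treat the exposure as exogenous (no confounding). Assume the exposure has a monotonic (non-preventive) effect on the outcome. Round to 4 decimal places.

Let p₁ = 0.804, p₀ = 0.332.
Under exogeneity and monotonicity, PNS = p₁ − p₀.
PNS = 0.804 − 0.332 = 0.472

PNS ≈ 0.4720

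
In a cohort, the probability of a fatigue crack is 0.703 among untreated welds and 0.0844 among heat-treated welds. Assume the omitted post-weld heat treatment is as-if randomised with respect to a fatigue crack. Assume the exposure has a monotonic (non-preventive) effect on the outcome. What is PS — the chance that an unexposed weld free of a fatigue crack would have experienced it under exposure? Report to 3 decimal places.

PS ≈ 0.676

Let p₁ = 0.703, p₀ = 0.0844.
Under exogeneity and monotonicity, PS = (p₁ − p₀) / (1 − p₀).
PS = (0.703 − 0.0844) / (1 − 0.0844) = 0.6186 / 0.9156 ≈ 0.6756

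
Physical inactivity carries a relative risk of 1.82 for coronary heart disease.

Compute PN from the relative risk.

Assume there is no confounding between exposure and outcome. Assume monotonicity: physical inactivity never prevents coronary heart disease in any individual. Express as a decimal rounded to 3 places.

PN ≈ 0.451

Under exogeneity and monotonicity, PN = (RR − 1) / RR = 1 − 1/RR.
PN = (1.82 − 1) / 1.82 = 0.82 / 1.82 ≈ 0.4505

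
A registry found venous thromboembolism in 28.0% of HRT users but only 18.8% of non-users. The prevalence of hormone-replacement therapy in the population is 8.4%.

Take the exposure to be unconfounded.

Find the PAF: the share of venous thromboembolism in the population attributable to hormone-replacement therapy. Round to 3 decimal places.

p₁ = 0.28, p₀ = 0.188.
Overall risk P(Y=1) = π·p₁ + (1−π)·p₀ = 0.084×0.28 + 0.916×0.188 = 0.19573.
Under exogeneity, PAF = [P(Y=1) − p₀] / P(Y=1).
PAF = (0.19573 − 0.188) / 0.19573 ≈ 0.0395

PAF ≈ 0.039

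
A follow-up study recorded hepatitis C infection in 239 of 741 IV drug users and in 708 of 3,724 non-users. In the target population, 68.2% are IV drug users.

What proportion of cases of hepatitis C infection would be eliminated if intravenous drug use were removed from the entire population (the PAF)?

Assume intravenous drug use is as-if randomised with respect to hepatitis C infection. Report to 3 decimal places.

p₁ = P(outcome | exposed) = 239/741 = 0.32254
p₀ = P(outcome | unexposed) = 708/3724 = 0.19012
Overall risk P(Y=1) = π·p₁ + (1−π)·p₀ = 0.682×0.32254 + 0.318×0.19012 = 0.28043.
Under exogeneity, PAF = [P(Y=1) − p₀] / P(Y=1).
PAF = (0.28043 − 0.19012) / 0.28043 ≈ 0.3220

PAF ≈ 0.322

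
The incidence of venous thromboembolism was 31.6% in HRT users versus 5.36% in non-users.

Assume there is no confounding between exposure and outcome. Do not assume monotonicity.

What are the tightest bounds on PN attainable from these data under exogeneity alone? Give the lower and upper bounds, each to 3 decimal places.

0.830 ≤ PN ≤ 1.000

p₁ = 0.316, p₀ = 0.0536.
Under exogeneity alone the bounds on PN are max{0,(p₁−p₀)/p₁} ≤ PN ≤ min{1,(1−p₀)/p₁}.
  lower = (p₁ − p₀)/p₁ = 0.2624 / 0.316 ≈ 0.8304
  upper = min{1, (1 − p₀)/p₁} = 0.9464 / 0.316 ≈ 2.9949 → capped at 1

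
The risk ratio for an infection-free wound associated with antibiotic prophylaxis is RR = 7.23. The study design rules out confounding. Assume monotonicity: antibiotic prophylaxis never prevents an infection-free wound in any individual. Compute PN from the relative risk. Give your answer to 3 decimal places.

Under exogeneity and monotonicity, PN = (RR − 1) / RR = 1 − 1/RR.
PN = (7.23 − 1) / 7.23 = 6.23 / 7.23 ≈ 0.8617

PN ≈ 0.862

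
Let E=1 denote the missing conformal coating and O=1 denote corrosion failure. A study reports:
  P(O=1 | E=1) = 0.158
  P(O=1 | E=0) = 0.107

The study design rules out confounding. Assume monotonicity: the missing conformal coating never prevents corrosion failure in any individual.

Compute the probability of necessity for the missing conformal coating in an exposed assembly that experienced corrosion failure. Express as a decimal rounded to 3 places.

PN ≈ 0.323

Let p₁ = 0.158, p₀ = 0.107.
Under exogeneity and monotonicity, PN = (p₁ − p₀) / p₁.
PN = (0.158 − 0.107) / 0.158 = 0.051 / 0.158 ≈ 0.3228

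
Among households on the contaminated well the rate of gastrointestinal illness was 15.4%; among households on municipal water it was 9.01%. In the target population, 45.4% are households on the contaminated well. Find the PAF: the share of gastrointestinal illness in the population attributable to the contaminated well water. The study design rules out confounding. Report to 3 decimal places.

PAF ≈ 0.244

p₁ = 0.154, p₀ = 0.0901.
Overall risk P(Y=1) = π·p₁ + (1−π)·p₀ = 0.454×0.154 + 0.546×0.0901 = 0.11911.
Under exogeneity, PAF = [P(Y=1) − p₀] / P(Y=1).
PAF = (0.11911 − 0.0901) / 0.11911 ≈ 0.2436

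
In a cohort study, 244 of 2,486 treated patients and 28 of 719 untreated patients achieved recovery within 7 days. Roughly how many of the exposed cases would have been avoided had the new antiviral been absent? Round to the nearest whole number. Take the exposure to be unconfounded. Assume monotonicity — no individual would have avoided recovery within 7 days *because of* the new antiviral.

about 147 cases

p₁ = P(outcome | exposed) = 244/2486 = 0.09815
p₀ = P(outcome | unexposed) = 28/719 = 0.038943
PN = (p₁ − p₀)/p₁ = (0.09815 − 0.038943) / 0.09815 ≈ 0.60323.
Attributable cases ≈ PN × (exposed cases) = 0.60323 × 244 ≈ 147.19.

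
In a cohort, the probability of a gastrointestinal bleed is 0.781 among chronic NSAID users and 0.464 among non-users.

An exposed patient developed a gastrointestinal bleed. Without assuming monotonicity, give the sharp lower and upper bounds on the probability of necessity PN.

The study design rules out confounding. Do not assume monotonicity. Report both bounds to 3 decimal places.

0.406 ≤ PN ≤ 0.686

Let p₁ = 0.781, p₀ = 0.464.
Under exogeneity alone the bounds on PN are max{0,(p₁−p₀)/p₁} ≤ PN ≤ min{1,(1−p₀)/p₁}.
  lower = (p₁ − p₀)/p₁ = 0.317 / 0.781 ≈ 0.4059
  upper = min{1, (1 − p₀)/p₁} = 0.536 / 0.781 ≈ 0.6863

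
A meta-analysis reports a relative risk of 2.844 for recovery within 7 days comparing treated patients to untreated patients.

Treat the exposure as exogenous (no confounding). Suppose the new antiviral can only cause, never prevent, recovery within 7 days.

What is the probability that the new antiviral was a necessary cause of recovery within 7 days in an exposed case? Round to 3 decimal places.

Under exogeneity and monotonicity, PN = (RR − 1) / RR = 1 − 1/RR.
PN = (2.844 − 1) / 2.844 = 1.844 / 2.844 ≈ 0.6484

PN ≈ 0.648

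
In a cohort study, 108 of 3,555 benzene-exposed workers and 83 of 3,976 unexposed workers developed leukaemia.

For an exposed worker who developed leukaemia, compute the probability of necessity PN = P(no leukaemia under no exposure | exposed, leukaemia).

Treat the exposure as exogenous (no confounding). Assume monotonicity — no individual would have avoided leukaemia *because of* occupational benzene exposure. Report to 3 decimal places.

PN ≈ 0.313

p₁ = P(outcome | exposed) = 108/3555 = 0.03038
p₀ = P(outcome | unexposed) = 83/3976 = 0.020875
Under exogeneity and monotonicity, PN = (p₁ − p₀) / p₁.
PN = (0.03038 − 0.020875) / 0.03038 = 0.0095045 / 0.03038 ≈ 0.3129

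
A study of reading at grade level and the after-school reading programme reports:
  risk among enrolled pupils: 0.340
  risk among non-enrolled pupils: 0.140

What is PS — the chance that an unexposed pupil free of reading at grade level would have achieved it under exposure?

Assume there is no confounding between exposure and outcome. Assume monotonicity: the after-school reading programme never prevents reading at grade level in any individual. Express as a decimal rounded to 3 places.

PS ≈ 0.233

Let p₁ = 0.34, p₀ = 0.14.
Under exogeneity and monotonicity, PS = (p₁ − p₀) / (1 − p₀).
PS = (0.34 − 0.14) / (1 − 0.14) = 0.2 / 0.86 ≈ 0.2326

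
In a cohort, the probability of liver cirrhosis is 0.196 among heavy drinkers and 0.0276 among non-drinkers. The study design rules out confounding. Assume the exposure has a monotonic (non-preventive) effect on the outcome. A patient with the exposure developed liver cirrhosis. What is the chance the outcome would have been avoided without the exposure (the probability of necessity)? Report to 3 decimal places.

Let p₁ = 0.196, p₀ = 0.0276.
Under exogeneity and monotonicity, PN = (p₁ − p₀) / p₁.
PN = (0.196 − 0.0276) / 0.196 = 0.1684 / 0.196 ≈ 0.8592

PN ≈ 0.859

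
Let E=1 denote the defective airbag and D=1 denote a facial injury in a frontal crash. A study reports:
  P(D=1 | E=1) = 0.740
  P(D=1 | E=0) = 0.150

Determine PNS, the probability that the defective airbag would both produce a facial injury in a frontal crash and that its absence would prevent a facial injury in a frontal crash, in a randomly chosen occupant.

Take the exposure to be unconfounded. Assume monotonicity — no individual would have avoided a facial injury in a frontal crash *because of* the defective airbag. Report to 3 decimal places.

Let p₁ = 0.74, p₀ = 0.15.
Under exogeneity and monotonicity, PNS = p₁ − p₀.
PNS = 0.74 − 0.15 = 0.59

PNS ≈ 0.590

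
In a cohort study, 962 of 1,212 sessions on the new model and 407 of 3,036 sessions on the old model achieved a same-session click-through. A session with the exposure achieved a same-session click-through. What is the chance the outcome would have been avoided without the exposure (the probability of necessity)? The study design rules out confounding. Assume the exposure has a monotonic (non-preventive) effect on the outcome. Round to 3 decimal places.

PN ≈ 0.831

p₁ = P(outcome | exposed) = 962/1212 = 0.79373
p₀ = P(outcome | unexposed) = 407/3036 = 0.13406
Under exogeneity and monotonicity, PN = (p₁ − p₀) / p₁.
PN = (0.79373 − 0.13406) / 0.79373 = 0.65967 / 0.79373 ≈ 0.8311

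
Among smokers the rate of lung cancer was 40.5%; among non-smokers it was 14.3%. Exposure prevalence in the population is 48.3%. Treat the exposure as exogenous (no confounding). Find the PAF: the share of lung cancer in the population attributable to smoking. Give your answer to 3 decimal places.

PAF ≈ 0.469

p₁ = 0.405, p₀ = 0.143.
Overall risk P(Y=1) = π·p₁ + (1−π)·p₀ = 0.483×0.405 + 0.517×0.143 = 0.26955.
Under exogeneity, PAF = [P(Y=1) − p₀] / P(Y=1).
PAF = (0.26955 − 0.143) / 0.26955 ≈ 0.4695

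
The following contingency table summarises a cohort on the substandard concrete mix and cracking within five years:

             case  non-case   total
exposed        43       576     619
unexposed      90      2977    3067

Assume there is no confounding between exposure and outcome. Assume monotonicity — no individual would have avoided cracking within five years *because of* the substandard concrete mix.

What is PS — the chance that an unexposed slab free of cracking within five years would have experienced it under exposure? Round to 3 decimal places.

PS ≈ 0.041

p₁ = P(outcome | exposed) = 43/619 = 0.069467
p₀ = P(outcome | unexposed) = 90/3067 = 0.029345
Under exogeneity and monotonicity, PS = (p₁ − p₀)/(1 − p₀).
PS = (0.069467 − 0.029345) / 0.97066 ≈ 0.0413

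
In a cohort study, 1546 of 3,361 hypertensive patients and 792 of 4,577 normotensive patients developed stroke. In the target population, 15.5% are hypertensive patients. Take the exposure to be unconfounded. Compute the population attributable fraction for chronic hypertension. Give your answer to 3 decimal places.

p₁ = P(outcome | exposed) = 1546/3361 = 0.45998
p₀ = P(outcome | unexposed) = 792/4577 = 0.17304
Overall risk P(Y=1) = π·p₁ + (1−π)·p₀ = 0.155×0.45998 + 0.845×0.17304 = 0.21752.
Under exogeneity, PAF = [P(Y=1) − p₀] / P(Y=1).
PAF = (0.21752 − 0.17304) / 0.21752 ≈ 0.2045

PAF ≈ 0.204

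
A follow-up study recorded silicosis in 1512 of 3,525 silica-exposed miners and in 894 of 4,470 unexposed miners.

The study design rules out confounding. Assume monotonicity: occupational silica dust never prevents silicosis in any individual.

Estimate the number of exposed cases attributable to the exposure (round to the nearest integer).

p₁ = P(outcome | exposed) = 1512/3525 = 0.42894
p₀ = P(outcome | unexposed) = 894/4470 = 0.2
PN = (p₁ − p₀)/p₁ = (0.42894 − 0.2) / 0.42894 ≈ 0.53373.
Attributable cases ≈ PN × (exposed cases) = 0.53373 × 1512 ≈ 807.00.

about 807 cases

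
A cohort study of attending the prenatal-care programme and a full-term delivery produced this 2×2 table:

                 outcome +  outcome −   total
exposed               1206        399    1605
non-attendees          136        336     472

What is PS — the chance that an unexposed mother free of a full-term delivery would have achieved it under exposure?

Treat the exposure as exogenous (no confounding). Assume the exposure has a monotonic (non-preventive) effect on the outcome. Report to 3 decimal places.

PS ≈ 0.651

p₁ = P(outcome | exposed) = 1206/1605 = 0.7514
p₀ = P(outcome | unexposed) = 136/472 = 0.28814
Under exogeneity and monotonicity, PS = (p₁ − p₀)/(1 − p₀).
PS = (0.7514 − 0.28814) / 0.71186 ≈ 0.6508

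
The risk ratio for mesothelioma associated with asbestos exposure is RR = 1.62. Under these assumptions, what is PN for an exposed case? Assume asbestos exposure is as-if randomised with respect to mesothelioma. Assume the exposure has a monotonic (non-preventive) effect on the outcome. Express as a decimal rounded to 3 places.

PN ≈ 0.383

Under exogeneity and monotonicity, PN = (RR − 1) / RR = 1 − 1/RR.
PN = (1.62 − 1) / 1.62 = 0.62 / 1.62 ≈ 0.3827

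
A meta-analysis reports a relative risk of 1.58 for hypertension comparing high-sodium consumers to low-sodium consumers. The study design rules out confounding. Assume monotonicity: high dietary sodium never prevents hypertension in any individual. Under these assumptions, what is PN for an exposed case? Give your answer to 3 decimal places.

Under exogeneity and monotonicity, PN = (RR − 1) / RR = 1 − 1/RR.
PN = (1.58 − 1) / 1.58 = 0.58 / 1.58 ≈ 0.3671

PN ≈ 0.367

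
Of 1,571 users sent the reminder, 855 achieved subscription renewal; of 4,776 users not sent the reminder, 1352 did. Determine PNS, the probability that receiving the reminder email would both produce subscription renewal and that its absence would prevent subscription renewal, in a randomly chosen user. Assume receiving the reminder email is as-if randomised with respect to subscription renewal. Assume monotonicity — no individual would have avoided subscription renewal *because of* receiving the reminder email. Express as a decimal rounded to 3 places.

p₁ = P(outcome | exposed) = 855/1571 = 0.54424
p₀ = P(outcome | unexposed) = 1352/4776 = 0.28308
Under exogeneity and monotonicity, PNS = p₁ − p₀.
PNS = 0.54424 − 0.28308 = 0.26116

PNS ≈ 0.261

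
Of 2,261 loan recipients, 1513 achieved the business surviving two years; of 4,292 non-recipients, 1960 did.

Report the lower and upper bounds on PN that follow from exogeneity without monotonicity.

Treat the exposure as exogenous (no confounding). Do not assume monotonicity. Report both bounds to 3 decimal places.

0.318 ≤ PN ≤ 0.812

p₁ = P(outcome | exposed) = 1513/2261 = 0.66917
p₀ = P(outcome | unexposed) = 1960/4292 = 0.45666
Under exogeneity alone the bounds on PN are max{0,(p₁−p₀)/p₁} ≤ PN ≤ min{1,(1−p₀)/p₁}.
  lower = (p₁ − p₀)/p₁ = 0.21251 / 0.66917 ≈ 0.3176
  upper = min{1, (1 − p₀)/p₁} = 0.54334 / 0.66917 ≈ 0.8120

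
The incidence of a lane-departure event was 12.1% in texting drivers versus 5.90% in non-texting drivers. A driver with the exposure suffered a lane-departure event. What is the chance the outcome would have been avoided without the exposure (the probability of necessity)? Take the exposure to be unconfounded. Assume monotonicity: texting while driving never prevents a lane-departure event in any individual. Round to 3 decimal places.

PN ≈ 0.512

p₁ = 0.121, p₀ = 0.059.
Under exogeneity and monotonicity, PN = (p₁ − p₀) / p₁.
PN = (0.121 − 0.059) / 0.121 = 0.062 / 0.121 ≈ 0.5124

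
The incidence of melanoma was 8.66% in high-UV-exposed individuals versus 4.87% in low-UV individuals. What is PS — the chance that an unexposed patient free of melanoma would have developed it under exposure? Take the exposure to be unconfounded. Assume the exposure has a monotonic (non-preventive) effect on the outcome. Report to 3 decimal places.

PS ≈ 0.040

p₁ = 0.0866, p₀ = 0.0487.
Under exogeneity and monotonicity, PS = (p₁ − p₀) / (1 − p₀).
PS = (0.0866 − 0.0487) / (1 − 0.0487) = 0.0379 / 0.9513 ≈ 0.0398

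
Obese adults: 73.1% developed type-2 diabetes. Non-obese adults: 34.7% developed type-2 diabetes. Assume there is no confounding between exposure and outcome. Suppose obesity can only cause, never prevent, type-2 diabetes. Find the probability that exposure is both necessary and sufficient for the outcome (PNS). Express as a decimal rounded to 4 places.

p₁ = 0.731, p₀ = 0.347.
Under exogeneity and monotonicity, PNS = p₁ − p₀.
PNS = 0.731 − 0.347 = 0.384

PNS ≈ 0.3840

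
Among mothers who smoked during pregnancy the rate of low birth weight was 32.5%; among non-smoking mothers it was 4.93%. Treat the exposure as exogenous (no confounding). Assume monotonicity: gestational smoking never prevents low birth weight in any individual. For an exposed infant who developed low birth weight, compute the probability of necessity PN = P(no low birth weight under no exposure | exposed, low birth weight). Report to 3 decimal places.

p₁ = 0.325, p₀ = 0.0493.
Under exogeneity and monotonicity, PN = (p₁ − p₀) / p₁.
PN = (0.325 − 0.0493) / 0.325 = 0.2757 / 0.325 ≈ 0.8483

PN ≈ 0.848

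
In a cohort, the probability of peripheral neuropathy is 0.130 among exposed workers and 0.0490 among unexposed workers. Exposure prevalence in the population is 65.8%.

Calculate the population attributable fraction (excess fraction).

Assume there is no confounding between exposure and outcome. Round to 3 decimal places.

PAF ≈ 0.521

Let p₁ = 0.13, p₀ = 0.049.
Overall risk P(Y=1) = π·p₁ + (1−π)·p₀ = 0.658×0.13 + 0.342×0.049 = 0.1023.
Under exogeneity, PAF = [P(Y=1) − p₀] / P(Y=1).
PAF = (0.1023 − 0.049) / 0.1023 ≈ 0.5210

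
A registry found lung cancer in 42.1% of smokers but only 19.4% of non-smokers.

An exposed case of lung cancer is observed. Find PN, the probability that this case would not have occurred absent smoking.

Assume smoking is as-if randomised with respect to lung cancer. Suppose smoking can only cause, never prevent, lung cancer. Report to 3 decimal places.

PN ≈ 0.539

p₁ = 0.421, p₀ = 0.194.
Under exogeneity and monotonicity, PN = (p₁ − p₀) / p₁.
PN = (0.421 − 0.194) / 0.421 = 0.227 / 0.421 ≈ 0.5392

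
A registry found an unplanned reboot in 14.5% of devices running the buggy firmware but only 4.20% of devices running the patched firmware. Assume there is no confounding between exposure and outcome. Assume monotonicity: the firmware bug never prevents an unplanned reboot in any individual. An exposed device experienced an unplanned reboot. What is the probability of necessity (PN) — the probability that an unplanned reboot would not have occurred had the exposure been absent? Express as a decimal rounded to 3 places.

p₁ = 0.145, p₀ = 0.042.
Under exogeneity and monotonicity, PN = (p₁ − p₀) / p₁.
PN = (0.145 − 0.042) / 0.145 = 0.103 / 0.145 ≈ 0.7103

PN ≈ 0.710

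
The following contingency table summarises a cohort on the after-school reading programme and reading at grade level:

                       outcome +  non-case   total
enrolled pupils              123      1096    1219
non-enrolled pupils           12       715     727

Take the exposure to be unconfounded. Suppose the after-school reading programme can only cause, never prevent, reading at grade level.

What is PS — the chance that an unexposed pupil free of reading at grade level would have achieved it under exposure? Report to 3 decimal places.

PS ≈ 0.086

p₁ = P(outcome | exposed) = 123/1219 = 0.1009
p₀ = P(outcome | unexposed) = 12/727 = 0.016506
Under exogeneity and monotonicity, PS = (p₁ − p₀)/(1 − p₀).
PS = (0.1009 − 0.016506) / 0.98349 ≈ 0.0858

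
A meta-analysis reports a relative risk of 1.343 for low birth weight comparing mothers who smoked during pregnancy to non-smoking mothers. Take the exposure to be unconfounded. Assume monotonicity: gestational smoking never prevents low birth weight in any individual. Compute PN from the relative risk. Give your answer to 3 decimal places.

PN ≈ 0.255

Under exogeneity and monotonicity, PN = (RR − 1) / RR = 1 − 1/RR.
PN = (1.343 − 1) / 1.343 = 0.343 / 1.343 ≈ 0.2554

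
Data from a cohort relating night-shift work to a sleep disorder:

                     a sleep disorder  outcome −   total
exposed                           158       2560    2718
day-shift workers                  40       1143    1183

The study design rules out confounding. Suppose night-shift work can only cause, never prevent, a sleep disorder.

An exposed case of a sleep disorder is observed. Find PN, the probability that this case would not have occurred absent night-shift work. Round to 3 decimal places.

p₁ = P(outcome | exposed) = 158/2718 = 0.058131
p₀ = P(outcome | unexposed) = 40/1183 = 0.033812
Under exogeneity and monotonicity, PN = (p₁ − p₀) / p₁.
PN = (0.058131 − 0.033812) / 0.058131 = 0.024319 / 0.058131 ≈ 0.4183

PN ≈ 0.418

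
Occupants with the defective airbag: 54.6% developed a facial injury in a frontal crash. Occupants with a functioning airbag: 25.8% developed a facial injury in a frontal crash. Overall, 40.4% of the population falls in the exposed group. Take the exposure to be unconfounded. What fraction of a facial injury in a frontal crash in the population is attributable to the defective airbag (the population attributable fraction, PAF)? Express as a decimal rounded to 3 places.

p₁ = 0.546, p₀ = 0.258.
Overall risk P(Y=1) = π·p₁ + (1−π)·p₀ = 0.404×0.546 + 0.596×0.258 = 0.37435.
Under exogeneity, PAF = [P(Y=1) − p₀] / P(Y=1).
PAF = (0.37435 − 0.258) / 0.37435 ≈ 0.3108

PAF ≈ 0.311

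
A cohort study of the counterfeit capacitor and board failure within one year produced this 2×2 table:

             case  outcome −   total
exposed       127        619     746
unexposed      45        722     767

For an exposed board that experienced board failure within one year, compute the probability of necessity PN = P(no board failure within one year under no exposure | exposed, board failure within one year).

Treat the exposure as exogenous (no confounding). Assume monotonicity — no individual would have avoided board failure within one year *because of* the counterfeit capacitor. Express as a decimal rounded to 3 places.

PN ≈ 0.655

p₁ = P(outcome | exposed) = 127/746 = 0.17024
p₀ = P(outcome | unexposed) = 45/767 = 0.05867
Under exogeneity and monotonicity, PN = (p₁ − p₀) / p₁.
PN = (0.17024 − 0.05867) / 0.17024 = 0.11157 / 0.17024 ≈ 0.6554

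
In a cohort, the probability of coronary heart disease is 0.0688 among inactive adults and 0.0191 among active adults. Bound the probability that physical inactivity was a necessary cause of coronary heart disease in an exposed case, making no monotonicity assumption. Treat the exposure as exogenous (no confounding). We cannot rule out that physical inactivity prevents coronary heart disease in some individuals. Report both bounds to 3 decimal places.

Let p₁ = 0.0688, p₀ = 0.0191.
Under exogeneity alone the bounds on PN are max{0,(p₁−p₀)/p₁} ≤ PN ≤ min{1,(1−p₀)/p₁}.
  lower = (p₁ − p₀)/p₁ = 0.0497 / 0.0688 ≈ 0.7224
  upper = min{1, (1 − p₀)/p₁} = 0.9809 / 0.0688 ≈ 14.2573 → capped at 1

0.722 ≤ PN ≤ 1.000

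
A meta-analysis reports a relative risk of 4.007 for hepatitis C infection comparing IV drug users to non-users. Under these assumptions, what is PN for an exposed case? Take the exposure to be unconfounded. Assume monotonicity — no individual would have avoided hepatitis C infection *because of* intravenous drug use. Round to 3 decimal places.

Under exogeneity and monotonicity, PN = (RR − 1) / RR = 1 − 1/RR.
PN = (4.007 − 1) / 4.007 = 3.007 / 4.007 ≈ 0.7504

PN ≈ 0.750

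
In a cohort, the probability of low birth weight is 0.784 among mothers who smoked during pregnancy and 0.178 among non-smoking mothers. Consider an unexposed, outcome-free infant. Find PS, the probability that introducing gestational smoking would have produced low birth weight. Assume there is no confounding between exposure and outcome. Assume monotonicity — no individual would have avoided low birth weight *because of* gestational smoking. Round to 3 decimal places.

Let p₁ = 0.784, p₀ = 0.178.
Under exogeneity and monotonicity, PS = (p₁ − p₀) / (1 − p₀).
PS = (0.784 − 0.178) / (1 − 0.178) = 0.606 / 0.822 ≈ 0.7372

PS ≈ 0.737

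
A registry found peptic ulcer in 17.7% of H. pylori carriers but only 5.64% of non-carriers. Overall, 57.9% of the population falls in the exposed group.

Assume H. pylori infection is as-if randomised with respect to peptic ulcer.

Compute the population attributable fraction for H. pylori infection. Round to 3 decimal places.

p₁ = 0.177, p₀ = 0.0564.
Overall risk P(Y=1) = π·p₁ + (1−π)·p₀ = 0.579×0.177 + 0.421×0.0564 = 0.12623.
Under exogeneity, PAF = [P(Y=1) − p₀] / P(Y=1).
PAF = (0.12623 − 0.0564) / 0.12623 ≈ 0.5532

PAF ≈ 0.553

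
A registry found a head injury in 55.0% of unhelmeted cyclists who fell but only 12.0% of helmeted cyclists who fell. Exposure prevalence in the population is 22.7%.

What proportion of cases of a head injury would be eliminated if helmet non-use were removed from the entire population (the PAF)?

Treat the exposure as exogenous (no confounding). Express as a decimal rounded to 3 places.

PAF ≈ 0.449

p₁ = 0.55, p₀ = 0.12.
Overall risk P(Y=1) = π·p₁ + (1−π)·p₀ = 0.227×0.55 + 0.773×0.12 = 0.21761.
Under exogeneity, PAF = [P(Y=1) − p₀] / P(Y=1).
PAF = (0.21761 − 0.12) / 0.21761 ≈ 0.4486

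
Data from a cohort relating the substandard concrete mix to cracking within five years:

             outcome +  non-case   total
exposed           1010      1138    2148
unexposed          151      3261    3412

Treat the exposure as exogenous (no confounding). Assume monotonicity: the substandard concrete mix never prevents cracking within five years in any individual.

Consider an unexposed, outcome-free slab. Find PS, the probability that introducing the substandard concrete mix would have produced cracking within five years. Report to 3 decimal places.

p₁ = P(outcome | exposed) = 1010/2148 = 0.4702
p₀ = P(outcome | unexposed) = 151/3412 = 0.044256
Under exogeneity and monotonicity, PS = (p₁ − p₀)/(1 − p₀).
PS = (0.4702 − 0.044256) / 0.95574 ≈ 0.4457

PS ≈ 0.446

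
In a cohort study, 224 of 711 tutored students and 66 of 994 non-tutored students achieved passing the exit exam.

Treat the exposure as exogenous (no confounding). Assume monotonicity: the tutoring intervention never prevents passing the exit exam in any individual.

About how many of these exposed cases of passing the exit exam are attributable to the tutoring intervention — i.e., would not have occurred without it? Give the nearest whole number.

about 177 cases

p₁ = P(outcome | exposed) = 224/711 = 0.31505
p₀ = P(outcome | unexposed) = 66/994 = 0.066398
PN = (p₁ − p₀)/p₁ = (0.31505 − 0.066398) / 0.31505 ≈ 0.78924.
Attributable cases ≈ PN × (exposed cases) = 0.78924 × 224 ≈ 176.79.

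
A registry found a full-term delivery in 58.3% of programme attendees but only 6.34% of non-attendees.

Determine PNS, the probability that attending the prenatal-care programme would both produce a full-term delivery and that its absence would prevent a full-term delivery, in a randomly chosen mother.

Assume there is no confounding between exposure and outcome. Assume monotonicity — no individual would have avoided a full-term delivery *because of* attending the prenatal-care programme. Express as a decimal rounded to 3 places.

p₁ = 0.583, p₀ = 0.0634.
Under exogeneity and monotonicity, PNS = p₁ − p₀.
PNS = 0.583 − 0.0634 = 0.5196

PNS ≈ 0.520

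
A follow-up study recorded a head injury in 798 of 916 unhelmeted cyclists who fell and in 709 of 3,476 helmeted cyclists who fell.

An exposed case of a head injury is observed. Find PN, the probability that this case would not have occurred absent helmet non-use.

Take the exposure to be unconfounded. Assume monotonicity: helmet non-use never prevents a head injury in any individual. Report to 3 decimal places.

p₁ = P(outcome | exposed) = 798/916 = 0.87118
p₀ = P(outcome | unexposed) = 709/3476 = 0.20397
Under exogeneity and monotonicity, PN = (p₁ − p₀) / p₁.
PN = (0.87118 − 0.20397) / 0.87118 = 0.66721 / 0.87118 ≈ 0.7659

PN ≈ 0.766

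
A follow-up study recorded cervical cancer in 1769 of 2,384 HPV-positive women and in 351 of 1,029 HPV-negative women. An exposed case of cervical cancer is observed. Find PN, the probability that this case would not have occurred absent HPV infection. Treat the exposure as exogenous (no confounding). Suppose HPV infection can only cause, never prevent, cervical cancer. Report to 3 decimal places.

p₁ = P(outcome | exposed) = 1769/2384 = 0.74203
p₀ = P(outcome | unexposed) = 351/1029 = 0.34111
Under exogeneity and monotonicity, PN = (p₁ − p₀) / p₁.
PN = (0.74203 − 0.34111) / 0.74203 = 0.40092 / 0.74203 ≈ 0.5403

PN ≈ 0.540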